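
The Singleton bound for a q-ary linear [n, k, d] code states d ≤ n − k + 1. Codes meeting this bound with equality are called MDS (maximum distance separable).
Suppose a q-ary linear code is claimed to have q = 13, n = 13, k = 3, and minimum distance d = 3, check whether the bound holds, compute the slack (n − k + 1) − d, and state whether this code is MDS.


Singleton RHS = n − k + 1 = 11, slack = 8, bound satisfied, not MDS.

Singleton bound: d ≤ n − k + 1.
Here n = 13, k = 3, so n − k + 1 = 11.
Given d = 3, check d ≤ 11: YES.
Slack = (n − k + 1) − d = 8.
The code is NOT MDS (slack = 8 > 0).
Description: the claimed parameters are [13, 3, 3]_13; such a code would be non-MDS.


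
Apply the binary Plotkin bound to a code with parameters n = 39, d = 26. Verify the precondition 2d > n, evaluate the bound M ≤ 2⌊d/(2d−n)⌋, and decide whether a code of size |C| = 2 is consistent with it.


Plotkin bound M ≤ 4; given |C| = 2 ≤ bound (satisfied).

Check applicability: 2d = 52, n = 39.
2d − n = 13 > 0, so Plotkin applies.
Compute d/(2d−n) = 26/13 ≈ 2.0000.
⌊d/(2d−n)⌋ = 2.
Plotkin bound: M ≤ 2·2 = 4.
Given |C| = 2, check: satisfied.
This |C| is below the Plotkin bound.


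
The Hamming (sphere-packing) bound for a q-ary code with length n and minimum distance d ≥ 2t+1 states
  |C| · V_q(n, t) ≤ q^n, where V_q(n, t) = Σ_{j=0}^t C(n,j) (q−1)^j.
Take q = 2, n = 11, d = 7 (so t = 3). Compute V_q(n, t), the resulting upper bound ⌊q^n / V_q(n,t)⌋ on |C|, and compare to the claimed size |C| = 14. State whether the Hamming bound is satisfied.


V_q(n, t) = 232, q^n = 2048, Hamming bound = 8, |C| = 14 > bound (violated).

Step 1: Compute V_q(n, t) = Σ_{j=0}^3 C(n, j) (q−1)^j.
  j = 0: C(11,0)·(1)^0 = 1·1 = 1.
  j = 1: C(11,1)·(1)^1 = 11·1 = 11.
  j = 2: C(11,2)·(1)^2 = 55·1 = 55.
  j = 3: C(11,3)·(1)^3 = 165·1 = 165.
  V_q(n, t) = 1 + 11 + 55 + 165 = 232.
Step 2: q^n = 2^11 = 2048.
Step 3: Hamming bound ⌊q^n / V_q(n,t)⌋ = ⌊2048/232⌋ = 8.
Step 4: Compare |C| = 14 to 8: violated.
The claimed |C| lies above the Hamming bound, so no 2-ary code of length 11 with d ≥ 7 can have 14 codewords.


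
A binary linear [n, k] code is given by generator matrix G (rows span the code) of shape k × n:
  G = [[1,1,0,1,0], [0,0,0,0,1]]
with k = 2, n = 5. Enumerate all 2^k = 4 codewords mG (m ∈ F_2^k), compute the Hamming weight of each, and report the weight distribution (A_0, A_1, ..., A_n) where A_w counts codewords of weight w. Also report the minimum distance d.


Weight distribution: A_0 = 1, A_1 = 1, A_3 = 1, A_4 = 1. Minimum distance d = 1.

Enumerate all 2^2 = 4 messages m ∈ F_2^2.
For each, compute codeword c = mG in F_2^5, then tally its weight.
  m = 00 → c = 00000, weight = 0.
  m = 10 → c = 11010, weight = 3.
  m = 01 → c = 00001, weight = 1.
  m = 11 → c = 11011, weight = 4.
Tally weights:
  weight 0: 1 codewords.
  weight 1: 1 codewords.
  weight 3: 1 codewords.
  weight 4: 1 codewords.
Minimum distance d = smallest w > 0 with A_w > 0 = 1.
Sanity: Σ A_w = 4 = 2^2 = 4 ✓.


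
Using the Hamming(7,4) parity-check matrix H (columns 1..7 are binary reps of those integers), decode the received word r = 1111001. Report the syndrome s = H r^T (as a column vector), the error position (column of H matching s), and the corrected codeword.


s = (0, 1, 1)^T, error position = 3, corrected codeword c = 1101001

Compute s = H r^T mod 2 one row at a time:
  s_1 = 1 + 0 + 0 + 1 = 2 ≡ 0 (mod 2).
  s_2 = 1 + 1 + 0 + 1 = 3 ≡ 1 (mod 2).
  s_3 = 1 + 1 + 0 + 1 = 3 ≡ 1 (mod 2).
s = (0, 1, 1)^T — this equals column 3 of H (binary 011), so error is at position 3.
Correct: flip bit 3 of r = 1111001 to get c = 1101001.


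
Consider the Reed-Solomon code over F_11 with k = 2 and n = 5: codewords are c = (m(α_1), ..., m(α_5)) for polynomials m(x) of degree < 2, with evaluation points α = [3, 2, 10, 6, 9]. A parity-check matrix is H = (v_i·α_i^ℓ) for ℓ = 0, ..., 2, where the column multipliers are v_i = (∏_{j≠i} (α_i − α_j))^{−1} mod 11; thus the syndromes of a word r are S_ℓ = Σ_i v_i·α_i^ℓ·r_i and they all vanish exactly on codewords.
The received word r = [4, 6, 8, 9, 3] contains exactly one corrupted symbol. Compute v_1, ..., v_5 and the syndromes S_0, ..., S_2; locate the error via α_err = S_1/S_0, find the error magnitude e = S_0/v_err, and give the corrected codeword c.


S = (10, 1, 10), error at position 3, error magnitude e = 7, c = [4, 6, 1, 9, 3].

Step 1: column multipliers v_i = (∏_{j≠i}(α_i − α_j))^{−1} mod 11.
  i = 1 (α = 3): (3−2)(3−10)(3−6)(3−9) = 1·(−7)·(−3)·(−6) = −126 ≡ 6, so v_1 = 6^{−1} = 2 (mod 11).
  i = 2 (α = 2): (2−3)(2−10)(2−6)(2−9) = (−1)·(−8)·(−4)·(−7) = 224 ≡ 4, so v_2 = 4^{−1} = 3 (mod 11).
  i = 3 (α = 10): (10−3)(10−2)(10−6)(10−9) = 7·8·4·1 = 224 ≡ 4, so v_3 = 4^{−1} = 3 (mod 11).
  i = 4 (α = 6): (6−3)(6−2)(6−10)(6−9) = 3·4·(−4)·(−3) = 144 ≡ 1, so v_4 = 1^{−1} = 1 (mod 11).
  i = 5 (α = 9): (9−3)(9−2)(9−10)(9−6) = 6·7·(−1)·3 = −126 ≡ 6, so v_5 = 6^{−1} = 2 (mod 11).
  v = [2, 3, 3, 1, 2].
Step 2: syndromes of r = [4, 6, 8, 9, 3] (all sums mod 11).
  S_0 = Σ v_i r_i = 2·4 + 3·6 + 3·8 + 1·9 + 2·3 = 65 ≡ 10.
  S_1 = Σ v_i α_i r_i = 2·3·4 + 3·2·6 + 3·10·8 + 1·6·9 + 2·9·3 = 408 ≡ 1.
  α_i^2 mod 11 = [9, 4, 1, 3, 4].
  S_2 = Σ v_i α_i^2 r_i = 2·9·4 + 3·4·6 + 3·1·8 + 1·3·9 + 2·4·3 = 219 ≡ 10.
  S = (10, 1, 10) ≠ 0, so r is not a codeword (an error is present).
Step 3: locate the error. For a single error e at position i, S_ℓ = v_i·e·α_i^ℓ, so α_err = S_1/S_0.
  S_0^{−1} = 10^{−1} = 10 (mod 11), so α_err = 1·10 = 10 ≡ 10 = α_3. Error position i = 3.
  Consistency check: S_2/S_1 = 10·1 = 10 ≡ 10 = α_err ✓ (single-error assumption holds).
Step 4: error magnitude e = S_0/v_3 = S_0·∏_{j≠3}(α_3 − α_j) = 10·4 = 40 ≡ 7 (mod 11).
Step 5: correct position 3: c_3 = r_3 − e = 8 − 7 ≡ 1 (mod 11). Hence c = [4, 6, 1, 9, 3].
  Check: interpolating c through the α_i gives m(x) = 10 + 9·x (degree < 2) with m(α_i) = c_i for every i, so c is indeed a codeword.


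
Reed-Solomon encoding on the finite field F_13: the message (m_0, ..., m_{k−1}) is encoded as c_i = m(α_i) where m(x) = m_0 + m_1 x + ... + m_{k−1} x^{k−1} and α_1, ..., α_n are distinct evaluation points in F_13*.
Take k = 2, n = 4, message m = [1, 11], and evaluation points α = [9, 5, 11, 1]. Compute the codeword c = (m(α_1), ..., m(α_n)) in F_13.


c = [9, 4, 5, 12]

Message polynomial: m(x) = 1 + 11·x (mod 13).
For each evaluation point α_i, compute m(α_i) mod 13:
  α_1 = 9: Horner steps 11 → 9, so m(9) = 9.
  α_2 = 5: Horner steps 11 → 4, so m(5) = 4.
  α_3 = 11: Horner steps 11 → 5, so m(11) = 5.
  α_4 = 1: Horner steps 11 → 12, so m(1) = 12.
Codeword c = [9, 4, 5, 12] ∈ F_13^4.


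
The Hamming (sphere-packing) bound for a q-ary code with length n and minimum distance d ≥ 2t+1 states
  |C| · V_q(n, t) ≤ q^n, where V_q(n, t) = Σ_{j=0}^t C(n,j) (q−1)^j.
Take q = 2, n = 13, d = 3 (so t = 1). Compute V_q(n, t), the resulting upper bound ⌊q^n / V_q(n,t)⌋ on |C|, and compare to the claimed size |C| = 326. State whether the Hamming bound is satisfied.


V_q(n, t) = 14, q^n = 8192, Hamming bound = 585, |C| = 326 ≤ bound (satisfied).

Step 1: Compute V_q(n, t) = Σ_{j=0}^1 C(n, j) (q−1)^j.
  j = 0: C(13,0)·(1)^0 = 1·1 = 1.
  j = 1: C(13,1)·(1)^1 = 13·1 = 13.
  V_q(n, t) = 1 + 13 = 14.
Step 2: q^n = 2^13 = 8192.
Step 3: Hamming bound ⌊q^n / V_q(n,t)⌋ = ⌊8192/14⌋ = 585.
Step 4: Compare |C| = 326 to 585: satisfied.
The claimed |C| lies below the Hamming bound.


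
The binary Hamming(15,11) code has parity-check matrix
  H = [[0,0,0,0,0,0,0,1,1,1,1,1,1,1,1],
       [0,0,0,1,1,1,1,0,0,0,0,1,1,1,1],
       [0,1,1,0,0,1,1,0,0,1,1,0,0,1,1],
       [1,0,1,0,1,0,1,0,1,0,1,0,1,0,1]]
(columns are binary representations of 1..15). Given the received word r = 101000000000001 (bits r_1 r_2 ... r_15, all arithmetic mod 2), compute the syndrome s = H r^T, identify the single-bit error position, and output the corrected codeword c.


s = (1, 1, 0, 1)^T, error position = 13, corrected codeword c = 101000000000101

Compute s = H r^T mod 2 one row at a time:
  s_1 = 0 + 0 + 0 + 0 + 0 + 0 + 0 + 1 = 1 ≡ 1 (mod 2).
  s_2 = 0 + 0 + 0 + 0 + 0 + 0 + 0 + 1 = 1 ≡ 1 (mod 2).
  s_3 = 0 + 1 + 0 + 0 + 0 + 0 + 0 + 1 = 2 ≡ 0 (mod 2).
  s_4 = 1 + 1 + 0 + 0 + 0 + 0 + 0 + 1 = 3 ≡ 1 (mod 2).
s = (1, 1, 0, 1)^T — this equals column 13 of H (binary 1101), so error is at position 13.
Correct: flip bit 13 of r = 101000000000001 to get c = 101000000000101.


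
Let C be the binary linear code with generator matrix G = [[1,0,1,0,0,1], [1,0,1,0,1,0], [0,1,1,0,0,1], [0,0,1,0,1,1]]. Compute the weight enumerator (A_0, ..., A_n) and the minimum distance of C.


Weight distribution: A_0 = 1, A_1 = 1, A_2 = 6, A_3 = 6, A_4 = 1, A_5 = 1. Minimum distance d = 1.

Enumerate all 2^4 = 16 messages m ∈ F_2^4.
For each, compute codeword c = mG in F_2^6, then tally its weight.
  m = 0000 → c = 000000, weight = 0.
  m = 1000 → c = 101001, weight = 3.
  m = 0100 → c = 101010, weight = 3.
  m = 1100 → c = 000011, weight = 2.
  m = 0010 → c = 011001, weight = 3.
  m = 1010 → c = 110000, weight = 2.
  m = 0110 → c = 110011, weight = 4.
  m = 1110 → c = 011010, weight = 3.
  m = 0001 → c = 001011, weight = 3.
  m = 1001 → c = 100010, weight = 2.
  m = 0101 → c = 100001, weight = 2.
  m = 1101 → c = 001000, weight = 1.
  m = 0011 → c = 010010, weight = 2.
  m = 1011 → c = 111011, weight = 5.
  m = 0111 → c = 111000, weight = 3.
  m = 1111 → c = 010001, weight = 2.
Tally weights:
  weight 0: 1 codewords.
  weight 1: 1 codewords.
  weight 2: 6 codewords.
  weight 3: 6 codewords.
  weight 4: 1 codewords.
  weight 5: 1 codewords.
Minimum distance d = smallest w > 0 with A_w > 0 = 1.
Sanity: Σ A_w = 16 = 2^4 = 16 ✓.


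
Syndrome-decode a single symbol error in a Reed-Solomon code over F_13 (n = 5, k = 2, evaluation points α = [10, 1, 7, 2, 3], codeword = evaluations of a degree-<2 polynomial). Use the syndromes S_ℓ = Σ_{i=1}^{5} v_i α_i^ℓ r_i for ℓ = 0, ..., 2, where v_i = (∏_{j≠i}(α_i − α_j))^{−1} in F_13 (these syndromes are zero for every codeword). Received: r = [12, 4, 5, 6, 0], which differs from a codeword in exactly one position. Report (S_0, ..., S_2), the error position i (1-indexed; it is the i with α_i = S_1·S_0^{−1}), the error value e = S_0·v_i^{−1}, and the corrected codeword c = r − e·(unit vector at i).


S = (9, 5, 10), error at position 4, error magnitude e = 4, c = [12, 4, 5, 2, 0].

Step 1: column multipliers v_i = (∏_{j≠i}(α_i − α_j))^{−1} mod 13.
  i = 1 (α = 10): (10−1)(10−7)(10−2)(10−3) = 9·3·8·7 = 1512 ≡ 4, so v_1 = 4^{−1} = 10 (mod 13).
  i = 2 (α = 1): (1−10)(1−7)(1−2)(1−3) = (−9)·(−6)·(−1)·(−2) = 108 ≡ 4, so v_2 = 4^{−1} = 10 (mod 13).
  i = 3 (α = 7): (7−10)(7−1)(7−2)(7−3) = (−3)·6·5·4 = −360 ≡ 4, so v_3 = 4^{−1} = 10 (mod 13).
  i = 4 (α = 2): (2−10)(2−1)(2−7)(2−3) = (−8)·1·(−5)·(−1) = −40 ≡ 12, so v_4 = 12^{−1} = 12 (mod 13).
  i = 5 (α = 3): (3−10)(3−1)(3−7)(3−2) = (−7)·2·(−4)·1 = 56 ≡ 4, so v_5 = 4^{−1} = 10 (mod 13).
  v = [10, 10, 10, 12, 10].
Step 2: syndromes of r = [12, 4, 5, 6, 0] (all sums mod 13).
  S_0 = Σ v_i r_i = 10·12 + 10·4 + 10·5 + 12·6 + 10·0 = 282 ≡ 9.
  S_1 = Σ v_i α_i r_i = 10·10·12 + 10·1·4 + 10·7·5 + 12·2·6 + 10·3·0 = 1734 ≡ 5.
  α_i^2 mod 13 = [9, 1, 10, 4, 9].
  S_2 = Σ v_i α_i^2 r_i = 10·9·12 + 10·1·4 + 10·10·5 + 12·4·6 + 10·9·0 = 1908 ≡ 10.
  S = (9, 5, 10) ≠ 0, so r is not a codeword (an error is present).
Step 3: locate the error. For a single error e at position i, S_ℓ = v_i·e·α_i^ℓ, so α_err = S_1/S_0.
  S_0^{−1} = 9^{−1} = 3 (mod 13), so α_err = 5·3 = 15 ≡ 2 = α_4. Error position i = 4.
  Consistency check: S_2/S_1 = 10·8 = 80 ≡ 2 = α_err ✓ (single-error assumption holds).
Step 4: error magnitude e = S_0/v_4 = S_0·∏_{j≠4}(α_4 − α_j) = 9·12 = 108 ≡ 4 (mod 13).
Step 5: correct position 4: c_4 = r_4 − e = 6 − 4 ≡ 2 (mod 13). Hence c = [12, 4, 5, 2, 0].
  Check: interpolating c through the α_i gives m(x) = 6 + 11·x (degree < 2) with m(α_i) = c_i for every i, so c is indeed a codeword.


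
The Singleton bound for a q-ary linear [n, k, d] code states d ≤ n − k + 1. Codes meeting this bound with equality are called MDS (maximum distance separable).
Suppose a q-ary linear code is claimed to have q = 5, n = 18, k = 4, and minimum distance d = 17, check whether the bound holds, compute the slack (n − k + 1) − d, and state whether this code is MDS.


Singleton RHS = n − k + 1 = 15, slack = -2, bound violated (no such code; not MDS).

Singleton bound: d ≤ n − k + 1.
Here n = 18, k = 4, so n − k + 1 = 15.
Given d = 17, check d ≤ 15: NO.
Slack = (n − k + 1) − d = -2.
The slack is negative: d = 17 exceeds n − k + 1 = 15 by 2, so the Singleton bound is violated and no linear [18, 4, 17]_5 code can exist. In particular it is not MDS (MDS requires d = n − k + 1 exactly).
Description: the claimed parameters are [18, 4, 17]_5; such a code would be impossible (violates the Singleton bound).


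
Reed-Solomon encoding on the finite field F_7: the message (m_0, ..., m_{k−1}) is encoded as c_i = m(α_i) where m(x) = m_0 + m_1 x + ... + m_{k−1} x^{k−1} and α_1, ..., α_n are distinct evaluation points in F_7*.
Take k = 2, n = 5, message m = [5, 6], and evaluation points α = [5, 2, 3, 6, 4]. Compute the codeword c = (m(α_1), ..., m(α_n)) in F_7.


c = [0, 3, 2, 6, 1]

Message polynomial: m(x) = 5 + 6·x (mod 7).
For each evaluation point α_i, compute m(α_i) mod 7:
  α_1 = 5: Horner steps 6 → 0, so m(5) = 0.
  α_2 = 2: Horner steps 6 → 3, so m(2) = 3.
  α_3 = 3: Horner steps 6 → 2, so m(3) = 2.
  α_4 = 6: Horner steps 6 → 6, so m(6) = 6.
  α_5 = 4: Horner steps 6 → 1, so m(4) = 1.
Codeword c = [0, 3, 2, 6, 1] ∈ F_7^5.


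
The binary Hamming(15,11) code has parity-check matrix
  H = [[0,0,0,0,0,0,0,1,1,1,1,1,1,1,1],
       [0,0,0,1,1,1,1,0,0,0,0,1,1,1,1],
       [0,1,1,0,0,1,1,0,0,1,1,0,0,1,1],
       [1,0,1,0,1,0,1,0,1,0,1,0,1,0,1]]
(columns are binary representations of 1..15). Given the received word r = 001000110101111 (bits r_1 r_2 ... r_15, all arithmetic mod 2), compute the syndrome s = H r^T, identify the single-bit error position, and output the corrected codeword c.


s = (0, 1, 1, 0)^T, error position = 6, corrected codeword c = 001001110101111

Compute s = H r^T mod 2 one row at a time:
  s_1 = 1 + 0 + 1 + 0 + 1 + 1 + 1 + 1 = 6 ≡ 0 (mod 2).
  s_2 = 0 + 0 + 0 + 1 + 1 + 1 + 1 + 1 = 5 ≡ 1 (mod 2).
  s_3 = 0 + 1 + 0 + 1 + 1 + 0 + 1 + 1 = 5 ≡ 1 (mod 2).
  s_4 = 0 + 1 + 0 + 1 + 0 + 0 + 1 + 1 = 4 ≡ 0 (mod 2).
s = (0, 1, 1, 0)^T — this equals column 6 of H (binary 0110), so error is at position 6.
Correct: flip bit 6 of r = 001000110101111 to get c = 001001110101111.


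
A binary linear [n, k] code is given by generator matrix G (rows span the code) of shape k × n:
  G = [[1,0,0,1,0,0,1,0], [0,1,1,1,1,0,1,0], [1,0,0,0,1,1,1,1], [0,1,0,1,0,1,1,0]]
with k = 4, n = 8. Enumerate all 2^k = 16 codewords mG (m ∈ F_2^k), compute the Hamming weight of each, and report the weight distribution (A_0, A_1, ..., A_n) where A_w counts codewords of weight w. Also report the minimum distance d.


Weight distribution: A_0 = 1, A_3 = 4, A_4 = 5, A_5 = 4, A_6 = 2. Minimum distance d = 3.

Enumerate all 2^4 = 16 messages m ∈ F_2^4.
For each, compute codeword c = mG in F_2^8, then tally its weight.
  m = 0000 → c = 00000000, weight = 0.
  m = 1000 → c = 10010010, weight = 3.
  m = 0100 → c = 01111010, weight = 5.
  m = 1100 → c = 11101000, weight = 4.
  m = 0010 → c = 10001111, weight = 5.
  m = 1010 → c = 00011101, weight = 4.
  m = 0110 → c = 11110101, weight = 6.
  m = 1110 → c = 01100111, weight = 5.
  m = 0001 → c = 01010110, weight = 4.
  m = 1001 → c = 11000100, weight = 3.
  m = 0101 → c = 00101100, weight = 3.
  m = 1101 → c = 10111110, weight = 6.
  m = 0011 → c = 11011001, weight = 5.
  m = 1011 → c = 01001011, weight = 4.
  m = 0111 → c = 10100011, weight = 4.
  m = 1111 → c = 00110001, weight = 3.
Tally weights:
  weight 0: 1 codewords.
  weight 3: 4 codewords.
  weight 4: 5 codewords.
  weight 5: 4 codewords.
  weight 6: 2 codewords.
Minimum distance d = smallest w > 0 with A_w > 0 = 3.
Sanity: Σ A_w = 16 = 2^4 = 16 ✓.


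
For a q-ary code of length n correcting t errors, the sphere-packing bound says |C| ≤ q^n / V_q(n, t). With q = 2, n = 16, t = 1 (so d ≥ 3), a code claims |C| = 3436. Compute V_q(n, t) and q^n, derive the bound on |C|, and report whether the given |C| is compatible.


V_q(n, t) = 17, q^n = 65536, Hamming bound = 3855, |C| = 3436 ≤ bound (satisfied).

Step 1: Compute V_q(n, t) = Σ_{j=0}^1 C(n, j) (q−1)^j.
  j = 0: C(16,0)·(1)^0 = 1·1 = 1.
  j = 1: C(16,1)·(1)^1 = 16·1 = 16.
  V_q(n, t) = 1 + 16 = 17.
Step 2: q^n = 2^16 = 65536.
Step 3: Hamming bound ⌊q^n / V_q(n,t)⌋ = ⌊65536/17⌋ = 3855.
Step 4: Compare |C| = 3436 to 3855: satisfied.
The claimed |C| lies below the Hamming bound.


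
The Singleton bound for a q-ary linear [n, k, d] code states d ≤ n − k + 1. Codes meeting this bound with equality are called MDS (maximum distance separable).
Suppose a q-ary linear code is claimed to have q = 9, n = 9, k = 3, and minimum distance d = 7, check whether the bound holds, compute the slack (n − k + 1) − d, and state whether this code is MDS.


Singleton RHS = n − k + 1 = 7, slack = 0, bound satisfied, MDS.

Singleton bound: d ≤ n − k + 1.
Here n = 9, k = 3, so n − k + 1 = 7.
Given d = 7, check d ≤ 7: YES.
Slack = (n − k + 1) − d = 0.
The code is MDS (slack = 0).
Description: the claimed parameters are [9, 3, 7]_9; such a code would be MDS (meets Singleton bound).


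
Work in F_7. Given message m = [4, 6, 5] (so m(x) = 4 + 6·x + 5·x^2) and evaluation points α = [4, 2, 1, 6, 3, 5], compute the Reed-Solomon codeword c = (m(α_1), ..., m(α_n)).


c = [3, 1, 1, 3, 4, 5]

Message polynomial: m(x) = 4 + 6·x + 5·x^2 (mod 7).
For each evaluation point α_i, compute m(α_i) mod 7:
  α_1 = 4: Horner steps 5 → 5 → 3, so m(4) = 3.
  α_2 = 2: Horner steps 5 → 2 → 1, so m(2) = 1.
  α_3 = 1: Horner steps 5 → 4 → 1, so m(1) = 1.
  α_4 = 6: Horner steps 5 → 1 → 3, so m(6) = 3.
  α_5 = 3: Horner steps 5 → 0 → 4, so m(3) = 4.
  α_6 = 5: Horner steps 5 → 3 → 5, so m(5) = 5.
Codeword c = [3, 1, 1, 3, 4, 5] ∈ F_7^6.


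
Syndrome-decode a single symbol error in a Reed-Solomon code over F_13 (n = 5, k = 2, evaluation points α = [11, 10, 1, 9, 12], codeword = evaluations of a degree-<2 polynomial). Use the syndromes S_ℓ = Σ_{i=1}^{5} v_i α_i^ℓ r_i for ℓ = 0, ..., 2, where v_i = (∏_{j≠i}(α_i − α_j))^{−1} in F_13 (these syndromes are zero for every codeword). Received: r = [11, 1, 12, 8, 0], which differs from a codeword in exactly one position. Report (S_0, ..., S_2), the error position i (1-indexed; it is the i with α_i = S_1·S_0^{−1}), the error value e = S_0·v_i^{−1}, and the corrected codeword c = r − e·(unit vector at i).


S = (5, 3, 7), error at position 1, error magnitude e = 4, c = [7, 1, 12, 8, 0].

Step 1: column multipliers v_i = (∏_{j≠i}(α_i − α_j))^{−1} mod 13.
  i = 1 (α = 11): (11−10)(11−1)(11−9)(11−12) = 1·10·2·(−1) = −20 ≡ 6, so v_1 = 6^{−1} = 11 (mod 13).
  i = 2 (α = 10): (10−11)(10−1)(10−9)(10−12) = (−1)·9·1·(−2) = 18 ≡ 5, so v_2 = 5^{−1} = 8 (mod 13).
  i = 3 (α = 1): (1−11)(1−10)(1−9)(1−12) = (−10)·(−9)·(−8)·(−11) = 7920 ≡ 3, so v_3 = 3^{−1} = 9 (mod 13).
  i = 4 (α = 9): (9−11)(9−10)(9−1)(9−12) = (−2)·(−1)·8·(−3) = −48 ≡ 4, so v_4 = 4^{−1} = 10 (mod 13).
  i = 5 (α = 12): (12−11)(12−10)(12−1)(12−9) = 1·2·11·3 = 66 ≡ 1, so v_5 = 1^{−1} = 1 (mod 13).
  v = [11, 8, 9, 10, 1].
Step 2: syndromes of r = [11, 1, 12, 8, 0] (all sums mod 13).
  S_0 = Σ v_i r_i = 11·11 + 8·1 + 9·12 + 10·8 + 1·0 = 317 ≡ 5.
  S_1 = Σ v_i α_i r_i = 11·11·11 + 8·10·1 + 9·1·12 + 10·9·8 + 1·12·0 = 2239 ≡ 3.
  α_i^2 mod 13 = [4, 9, 1, 3, 1].
  S_2 = Σ v_i α_i^2 r_i = 11·4·11 + 8·9·1 + 9·1·12 + 10·3·8 + 1·1·0 = 904 ≡ 7.
  S = (5, 3, 7) ≠ 0, so r is not a codeword (an error is present).
Step 3: locate the error. For a single error e at position i, S_ℓ = v_i·e·α_i^ℓ, so α_err = S_1/S_0.
  S_0^{−1} = 5^{−1} = 8 (mod 13), so α_err = 3·8 = 24 ≡ 11 = α_1. Error position i = 1.
  Consistency check: S_2/S_1 = 7·9 = 63 ≡ 11 = α_err ✓ (single-error assumption holds).
Step 4: error magnitude e = S_0/v_1 = S_0·∏_{j≠1}(α_1 − α_j) = 5·6 = 30 ≡ 4 (mod 13).
Step 5: correct position 1: c_1 = r_1 − e = 11 − 4 ≡ 7 (mod 13). Hence c = [7, 1, 12, 8, 0].
  Check: interpolating c through the α_i gives m(x) = 6 + 6·x (degree < 2) with m(α_i) = c_i for every i, so c is indeed a codeword.


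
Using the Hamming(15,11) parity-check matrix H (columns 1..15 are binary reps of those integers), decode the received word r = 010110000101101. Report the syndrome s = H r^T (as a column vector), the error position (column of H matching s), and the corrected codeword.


s = (0, 1, 1, 1)^T, error position = 7, corrected codeword c = 010110100101101

Compute s = H r^T mod 2 one row at a time:
  s_1 = 0 + 0 + 1 + 0 + 1 + 1 + 0 + 1 = 4 ≡ 0 (mod 2).
  s_2 = 1 + 1 + 0 + 0 + 1 + 1 + 0 + 1 = 5 ≡ 1 (mod 2).
  s_3 = 1 + 0 + 0 + 0 + 1 + 0 + 0 + 1 = 3 ≡ 1 (mod 2).
  s_4 = 0 + 0 + 1 + 0 + 0 + 0 + 1 + 1 = 3 ≡ 1 (mod 2).
s = (0, 1, 1, 1)^T — this equals column 7 of H (binary 0111), so error is at position 7.
Correct: flip bit 7 of r = 010110000101101 to get c = 010110100101101.


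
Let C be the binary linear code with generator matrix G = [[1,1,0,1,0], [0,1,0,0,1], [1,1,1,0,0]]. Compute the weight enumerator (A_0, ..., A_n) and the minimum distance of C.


Weight distribution: A_0 = 1, A_2 = 2, A_3 = 4, A_4 = 1. Minimum distance d = 2.

Enumerate all 2^3 = 8 messages m ∈ F_2^3.
For each, compute codeword c = mG in F_2^5, then tally its weight.
  m = 000 → c = 00000, weight = 0.
  m = 100 → c = 11010, weight = 3.
  m = 010 → c = 01001, weight = 2.
  m = 110 → c = 10011, weight = 3.
  m = 001 → c = 11100, weight = 3.
  m = 101 → c = 00110, weight = 2.
  m = 011 → c = 10101, weight = 3.
  m = 111 → c = 01111, weight = 4.
Tally weights:
  weight 0: 1 codewords.
  weight 2: 2 codewords.
  weight 3: 4 codewords.
  weight 4: 1 codewords.
Minimum distance d = smallest w > 0 with A_w > 0 = 2.
Sanity: Σ A_w = 8 = 2^3 = 8 ✓.


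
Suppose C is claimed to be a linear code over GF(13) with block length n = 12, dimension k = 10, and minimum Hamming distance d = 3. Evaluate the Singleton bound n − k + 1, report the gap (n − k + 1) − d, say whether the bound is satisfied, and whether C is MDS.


Singleton RHS = n − k + 1 = 3, slack = 0, bound satisfied, MDS.

Singleton bound: d ≤ n − k + 1.
Here n = 12, k = 10, so n − k + 1 = 3.
Given d = 3, check d ≤ 3: YES.
Slack = (n − k + 1) − d = 0.
The code is MDS (slack = 0).
Description: the claimed parameters are [12, 10, 3]_13; such a code would be MDS (meets Singleton bound).


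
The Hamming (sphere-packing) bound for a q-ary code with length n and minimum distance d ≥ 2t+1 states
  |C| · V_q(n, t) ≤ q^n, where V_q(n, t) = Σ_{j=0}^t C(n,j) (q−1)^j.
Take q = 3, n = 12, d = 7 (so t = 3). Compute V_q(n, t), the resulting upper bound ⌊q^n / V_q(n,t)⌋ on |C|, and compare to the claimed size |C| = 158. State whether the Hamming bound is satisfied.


V_q(n, t) = 2049, q^n = 531441, Hamming bound = 259, |C| = 158 ≤ bound (satisfied).

Step 1: Compute V_q(n, t) = Σ_{j=0}^3 C(n, j) (q−1)^j.
  j = 0: C(12,0)·(2)^0 = 1·1 = 1.
  j = 1: C(12,1)·(2)^1 = 12·2 = 24.
  j = 2: C(12,2)·(2)^2 = 66·4 = 264.
  j = 3: C(12,3)·(2)^3 = 220·8 = 1760.
  V_q(n, t) = 1 + 24 + 264 + 1760 = 2049.
Step 2: q^n = 3^12 = 531441.
Step 3: Hamming bound ⌊q^n / V_q(n,t)⌋ = ⌊531441/2049⌋ = 259.
Step 4: Compare |C| = 158 to 259: satisfied.
The claimed |C| lies below the Hamming bound.


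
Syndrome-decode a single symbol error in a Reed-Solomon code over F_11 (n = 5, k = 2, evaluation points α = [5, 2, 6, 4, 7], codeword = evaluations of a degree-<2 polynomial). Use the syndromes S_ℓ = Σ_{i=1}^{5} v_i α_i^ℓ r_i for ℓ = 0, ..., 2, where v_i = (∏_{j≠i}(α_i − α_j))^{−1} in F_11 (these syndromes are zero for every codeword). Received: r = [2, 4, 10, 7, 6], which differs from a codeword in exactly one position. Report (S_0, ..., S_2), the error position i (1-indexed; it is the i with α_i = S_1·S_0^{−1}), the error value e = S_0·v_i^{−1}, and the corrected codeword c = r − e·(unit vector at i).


S = (9, 1, 5), error at position 1, error magnitude e = 10, c = [3, 4, 10, 7, 6].

Step 1: column multipliers v_i = (∏_{j≠i}(α_i − α_j))^{−1} mod 11.
  i = 1 (α = 5): (5−2)(5−6)(5−4)(5−7) = 3·(−1)·1·(−2) = 6 ≡ 6, so v_1 = 6^{−1} = 2 (mod 11).
  i = 2 (α = 2): (2−5)(2−6)(2−4)(2−7) = (−3)·(−4)·(−2)·(−5) = 120 ≡ 10, so v_2 = 10^{−1} = 10 (mod 11).
  i = 3 (α = 6): (6−5)(6−2)(6−4)(6−7) = 1·4·2·(−1) = −8 ≡ 3, so v_3 = 3^{−1} = 4 (mod 11).
  i = 4 (α = 4): (4−5)(4−2)(4−6)(4−7) = (−1)·2·(−2)·(−3) = −12 ≡ 10, so v_4 = 10^{−1} = 10 (mod 11).
  i = 5 (α = 7): (7−5)(7−2)(7−6)(7−4) = 2·5·1·3 = 30 ≡ 8, so v_5 = 8^{−1} = 7 (mod 11).
  v = [2, 10, 4, 10, 7].
Step 2: syndromes of r = [2, 4, 10, 7, 6] (all sums mod 11).
  S_0 = Σ v_i r_i = 2·2 + 10·4 + 4·10 + 10·7 + 7·6 = 196 ≡ 9.
  S_1 = Σ v_i α_i r_i = 2·5·2 + 10·2·4 + 4·6·10 + 10·4·7 + 7·7·6 = 914 ≡ 1.
  α_i^2 mod 11 = [3, 4, 3, 5, 5].
  S_2 = Σ v_i α_i^2 r_i = 2·3·2 + 10·4·4 + 4·3·10 + 10·5·7 + 7·5·6 = 852 ≡ 5.
  S = (9, 1, 5) ≠ 0, so r is not a codeword (an error is present).
Step 3: locate the error. For a single error e at position i, S_ℓ = v_i·e·α_i^ℓ, so α_err = S_1/S_0.
  S_0^{−1} = 9^{−1} = 5 (mod 11), so α_err = 1·5 = 5 ≡ 5 = α_1. Error position i = 1.
  Consistency check: S_2/S_1 = 5·1 = 5 ≡ 5 = α_err ✓ (single-error assumption holds).
Step 4: error magnitude e = S_0/v_1 = S_0·∏_{j≠1}(α_1 − α_j) = 9·6 = 54 ≡ 10 (mod 11).
Step 5: correct position 1: c_1 = r_1 − e = 2 − 10 ≡ 3 (mod 11). Hence c = [3, 4, 10, 7, 6].
  Check: interpolating c through the α_i gives m(x) = 1 + 7·x (degree < 2) with m(α_i) = c_i for every i, so c is indeed a codeword.


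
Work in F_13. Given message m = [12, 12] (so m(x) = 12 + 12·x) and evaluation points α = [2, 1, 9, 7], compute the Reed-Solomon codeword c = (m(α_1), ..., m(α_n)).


c = [10, 11, 3, 5]

Message polynomial: m(x) = 12 + 12·x (mod 13).
For each evaluation point α_i, compute m(α_i) mod 13:
  α_1 = 2: Horner steps 12 → 10, so m(2) = 10.
  α_2 = 1: Horner steps 12 → 11, so m(1) = 11.
  α_3 = 9: Horner steps 12 → 3, so m(9) = 3.
  α_4 = 7: Horner steps 12 → 5, so m(7) = 5.
Codeword c = [10, 11, 3, 5] ∈ F_13^4.


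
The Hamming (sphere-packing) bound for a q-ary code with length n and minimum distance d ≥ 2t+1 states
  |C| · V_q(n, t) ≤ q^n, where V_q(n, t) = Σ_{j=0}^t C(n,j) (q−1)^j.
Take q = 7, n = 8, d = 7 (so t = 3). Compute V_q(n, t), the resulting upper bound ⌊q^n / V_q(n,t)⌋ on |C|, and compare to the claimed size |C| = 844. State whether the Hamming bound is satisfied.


V_q(n, t) = 13153, q^n = 5764801, Hamming bound = 438, |C| = 844 > bound (violated).

Step 1: Compute V_q(n, t) = Σ_{j=0}^3 C(n, j) (q−1)^j.
  j = 0: C(8,0)·(6)^0 = 1·1 = 1.
  j = 1: C(8,1)·(6)^1 = 8·6 = 48.
  j = 2: C(8,2)·(6)^2 = 28·36 = 1008.
  j = 3: C(8,3)·(6)^3 = 56·216 = 12096.
  V_q(n, t) = 1 + 48 + 1008 + 12096 = 13153.
Step 2: q^n = 7^8 = 5764801.
Step 3: Hamming bound ⌊q^n / V_q(n,t)⌋ = ⌊5764801/13153⌋ = 438.
Step 4: Compare |C| = 844 to 438: violated.
The claimed |C| lies above the Hamming bound, so no 7-ary code of length 8 with d ≥ 7 can have 844 codewords.


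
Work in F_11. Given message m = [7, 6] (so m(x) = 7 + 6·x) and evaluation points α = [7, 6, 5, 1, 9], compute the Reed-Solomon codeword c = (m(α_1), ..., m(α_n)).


c = [5, 10, 4, 2, 6]

Message polynomial: m(x) = 7 + 6·x (mod 11).
For each evaluation point α_i, compute m(α_i) mod 11:
  α_1 = 7: Horner steps 6 → 5, so m(7) = 5.
  α_2 = 6: Horner steps 6 → 10, so m(6) = 10.
  α_3 = 5: Horner steps 6 → 4, so m(5) = 4.
  α_4 = 1: Horner steps 6 → 2, so m(1) = 2.
  α_5 = 9: Horner steps 6 → 6, so m(9) = 6.
Codeword c = [5, 10, 4, 2, 6] ∈ F_11^5.


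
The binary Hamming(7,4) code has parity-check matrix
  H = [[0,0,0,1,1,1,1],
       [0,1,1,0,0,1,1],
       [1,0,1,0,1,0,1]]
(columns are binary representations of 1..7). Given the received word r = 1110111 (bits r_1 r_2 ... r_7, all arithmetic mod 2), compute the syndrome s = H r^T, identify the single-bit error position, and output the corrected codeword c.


s = (1, 0, 0)^T, error position = 4, corrected codeword c = 1111111

Compute s = H r^T mod 2 one row at a time:
  s_1 = 0 + 1 + 1 + 1 = 3 ≡ 1 (mod 2).
  s_2 = 1 + 1 + 1 + 1 = 4 ≡ 0 (mod 2).
  s_3 = 1 + 1 + 1 + 1 = 4 ≡ 0 (mod 2).
s = (1, 0, 0)^T — this equals column 4 of H (binary 100), so error is at position 4.
Correct: flip bit 4 of r = 1110111 to get c = 1111111.


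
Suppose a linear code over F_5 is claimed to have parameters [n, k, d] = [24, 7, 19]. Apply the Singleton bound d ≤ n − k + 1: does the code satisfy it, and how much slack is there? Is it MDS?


Singleton RHS = n − k + 1 = 18, slack = -1, bound violated (no such code; not MDS).

Singleton bound: d ≤ n − k + 1.
Here n = 24, k = 7, so n − k + 1 = 18.
Given d = 19, check d ≤ 18: NO.
Slack = (n − k + 1) − d = -1.
The slack is negative: d = 19 exceeds n − k + 1 = 18 by 1, so the Singleton bound is violated and no linear [24, 7, 19]_5 code can exist. In particular it is not MDS (MDS requires d = n − k + 1 exactly).
Description: the claimed parameters are [24, 7, 19]_5; such a code would be impossible (violates the Singleton bound).


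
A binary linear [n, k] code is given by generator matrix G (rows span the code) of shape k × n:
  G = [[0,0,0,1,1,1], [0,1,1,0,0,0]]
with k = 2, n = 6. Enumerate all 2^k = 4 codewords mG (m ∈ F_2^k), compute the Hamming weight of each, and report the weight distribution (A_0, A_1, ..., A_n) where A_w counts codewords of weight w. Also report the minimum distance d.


Weight distribution: A_0 = 1, A_2 = 1, A_3 = 1, A_5 = 1. Minimum distance d = 2.

Enumerate all 2^2 = 4 messages m ∈ F_2^2.
For each, compute codeword c = mG in F_2^6, then tally its weight.
  m = 00 → c = 000000, weight = 0.
  m = 10 → c = 000111, weight = 3.
  m = 01 → c = 011000, weight = 2.
  m = 11 → c = 011111, weight = 5.
Tally weights:
  weight 0: 1 codewords.
  weight 2: 1 codewords.
  weight 3: 1 codewords.
  weight 5: 1 codewords.
Minimum distance d = smallest w > 0 with A_w > 0 = 2.
Sanity: Σ A_w = 4 = 2^2 = 4 ✓.


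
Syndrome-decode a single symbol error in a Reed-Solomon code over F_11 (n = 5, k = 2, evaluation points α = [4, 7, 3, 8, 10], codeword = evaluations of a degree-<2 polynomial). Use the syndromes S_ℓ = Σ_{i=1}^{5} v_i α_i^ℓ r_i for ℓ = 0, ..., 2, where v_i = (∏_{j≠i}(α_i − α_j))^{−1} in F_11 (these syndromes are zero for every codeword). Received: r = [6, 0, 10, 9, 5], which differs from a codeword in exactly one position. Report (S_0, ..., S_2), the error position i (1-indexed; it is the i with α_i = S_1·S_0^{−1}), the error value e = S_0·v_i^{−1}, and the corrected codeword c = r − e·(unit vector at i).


S = (3, 9, 5), error at position 3, error magnitude e = 2, c = [6, 0, 8, 9, 5].

Step 1: column multipliers v_i = (∏_{j≠i}(α_i − α_j))^{−1} mod 11.
  i = 1 (α = 4): (4−7)(4−3)(4−8)(4−10) = (−3)·1·(−4)·(−6) = −72 ≡ 5, so v_1 = 5^{−1} = 9 (mod 11).
  i = 2 (α = 7): (7−4)(7−3)(7−8)(7−10) = 3·4·(−1)·(−3) = 36 ≡ 3, so v_2 = 3^{−1} = 4 (mod 11).
  i = 3 (α = 3): (3−4)(3−7)(3−8)(3−10) = (−1)·(−4)·(−5)·(−7) = 140 ≡ 8, so v_3 = 8^{−1} = 7 (mod 11).
  i = 4 (α = 8): (8−4)(8−7)(8−3)(8−10) = 4·1·5·(−2) = −40 ≡ 4, so v_4 = 4^{−1} = 3 (mod 11).
  i = 5 (α = 10): (10−4)(10−7)(10−3)(10−8) = 6·3·7·2 = 252 ≡ 10, so v_5 = 10^{−1} = 10 (mod 11).
  v = [9, 4, 7, 3, 10].
Step 2: syndromes of r = [6, 0, 10, 9, 5] (all sums mod 11).
  S_0 = Σ v_i r_i = 9·6 + 4·0 + 7·10 + 3·9 + 10·5 = 201 ≡ 3.
  S_1 = Σ v_i α_i r_i = 9·4·6 + 4·7·0 + 7·3·10 + 3·8·9 + 10·10·5 = 1142 ≡ 9.
  α_i^2 mod 11 = [5, 5, 9, 9, 1].
  S_2 = Σ v_i α_i^2 r_i = 9·5·6 + 4·5·0 + 7·9·10 + 3·9·9 + 10·1·5 = 1193 ≡ 5.
  S = (3, 9, 5) ≠ 0, so r is not a codeword (an error is present).
Step 3: locate the error. For a single error e at position i, S_ℓ = v_i·e·α_i^ℓ, so α_err = S_1/S_0.
  S_0^{−1} = 3^{−1} = 4 (mod 11), so α_err = 9·4 = 36 ≡ 3 = α_3. Error position i = 3.
  Consistency check: S_2/S_1 = 5·5 = 25 ≡ 3 = α_err ✓ (single-error assumption holds).
Step 4: error magnitude e = S_0/v_3 = S_0·∏_{j≠3}(α_3 − α_j) = 3·8 = 24 ≡ 2 (mod 11).
Step 5: correct position 3: c_3 = r_3 − e = 10 − 2 ≡ 8 (mod 11). Hence c = [6, 0, 8, 9, 5].
  Check: interpolating c through the α_i gives m(x) = 3 + 9·x (degree < 2) with m(α_i) = c_i for every i, so c is indeed a codeword.


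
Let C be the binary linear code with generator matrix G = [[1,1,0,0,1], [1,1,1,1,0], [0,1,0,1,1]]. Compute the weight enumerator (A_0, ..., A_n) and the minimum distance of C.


Weight distribution: A_0 = 1, A_2 = 2, A_3 = 4, A_4 = 1. Minimum distance d = 2.

Enumerate all 2^3 = 8 messages m ∈ F_2^3.
For each, compute codeword c = mG in F_2^5, then tally its weight.
  m = 000 → c = 00000, weight = 0.
  m = 100 → c = 11001, weight = 3.
  m = 010 → c = 11110, weight = 4.
  m = 110 → c = 00111, weight = 3.
  m = 001 → c = 01011, weight = 3.
  m = 101 → c = 10010, weight = 2.
  m = 011 → c = 10101, weight = 3.
  m = 111 → c = 01100, weight = 2.
Tally weights:
  weight 0: 1 codewords.
  weight 2: 2 codewords.
  weight 3: 4 codewords.
  weight 4: 1 codewords.
Minimum distance d = smallest w > 0 with A_w > 0 = 2.
Sanity: Σ A_w = 8 = 2^3 = 8 ✓.


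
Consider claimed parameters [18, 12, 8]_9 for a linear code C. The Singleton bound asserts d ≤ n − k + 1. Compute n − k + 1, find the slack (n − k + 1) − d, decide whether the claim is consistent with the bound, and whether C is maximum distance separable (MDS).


Singleton RHS = n − k + 1 = 7, slack = -1, bound violated (no such code; not MDS).

Singleton bound: d ≤ n − k + 1.
Here n = 18, k = 12, so n − k + 1 = 7.
Given d = 8, check d ≤ 7: NO.
Slack = (n − k + 1) − d = -1.
The slack is negative: d = 8 exceeds n − k + 1 = 7 by 1, so the Singleton bound is violated and no linear [18, 12, 8]_9 code can exist. In particular it is not MDS (MDS requires d = n − k + 1 exactly).
Description: the claimed parameters are [18, 12, 8]_9; such a code would be impossible (violates the Singleton bound).


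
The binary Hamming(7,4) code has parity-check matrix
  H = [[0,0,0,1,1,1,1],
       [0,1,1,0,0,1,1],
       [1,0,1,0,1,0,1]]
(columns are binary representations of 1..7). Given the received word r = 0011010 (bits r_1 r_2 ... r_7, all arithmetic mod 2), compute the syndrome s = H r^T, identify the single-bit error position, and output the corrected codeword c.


s = (0, 0, 1)^T, error position = 1, corrected codeword c = 1011010

Compute s = H r^T mod 2 one row at a time:
  s_1 = 1 + 0 + 1 + 0 = 2 ≡ 0 (mod 2).
  s_2 = 0 + 1 + 1 + 0 = 2 ≡ 0 (mod 2).
  s_3 = 0 + 1 + 0 + 0 = 1 ≡ 1 (mod 2).
s = (0, 0, 1)^T — this equals column 1 of H (binary 001), so error is at position 1.
Correct: flip bit 1 of r = 0011010 to get c = 1011010.


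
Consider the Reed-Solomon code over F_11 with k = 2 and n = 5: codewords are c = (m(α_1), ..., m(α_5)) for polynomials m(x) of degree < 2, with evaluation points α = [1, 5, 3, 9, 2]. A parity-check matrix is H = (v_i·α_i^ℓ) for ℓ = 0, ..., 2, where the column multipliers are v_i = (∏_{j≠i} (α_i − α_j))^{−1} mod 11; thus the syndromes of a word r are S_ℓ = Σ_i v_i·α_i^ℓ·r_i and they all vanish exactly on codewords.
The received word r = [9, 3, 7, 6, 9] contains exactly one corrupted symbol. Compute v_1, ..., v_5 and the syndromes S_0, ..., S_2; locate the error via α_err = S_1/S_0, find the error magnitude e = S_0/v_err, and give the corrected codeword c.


S = (1, 1, 1), error at position 1, error magnitude e = 9, c = [0, 3, 7, 6, 9].

Step 1: column multipliers v_i = (∏_{j≠i}(α_i − α_j))^{−1} mod 11.
  i = 1 (α = 1): (1−5)(1−3)(1−9)(1−2) = (−4)·(−2)·(−8)·(−1) = 64 ≡ 9, so v_1 = 9^{−1} = 5 (mod 11).
  i = 2 (α = 5): (5−1)(5−3)(5−9)(5−2) = 4·2·(−4)·3 = −96 ≡ 3, so v_2 = 3^{−1} = 4 (mod 11).
  i = 3 (α = 3): (3−1)(3−5)(3−9)(3−2) = 2·(−2)·(−6)·1 = 24 ≡ 2, so v_3 = 2^{−1} = 6 (mod 11).
  i = 4 (α = 9): (9−1)(9−5)(9−3)(9−2) = 8·4·6·7 = 1344 ≡ 2, so v_4 = 2^{−1} = 6 (mod 11).
  i = 5 (α = 2): (2−1)(2−5)(2−3)(2−9) = 1·(−3)·(−1)·(−7) = −21 ≡ 1, so v_5 = 1^{−1} = 1 (mod 11).
  v = [5, 4, 6, 6, 1].
Step 2: syndromes of r = [9, 3, 7, 6, 9] (all sums mod 11).
  S_0 = Σ v_i r_i = 5·9 + 4·3 + 6·7 + 6·6 + 1·9 = 144 ≡ 1.
  S_1 = Σ v_i α_i r_i = 5·1·9 + 4·5·3 + 6·3·7 + 6·9·6 + 1·2·9 = 573 ≡ 1.
  α_i^2 mod 11 = [1, 3, 9, 4, 4].
  S_2 = Σ v_i α_i^2 r_i = 5·1·9 + 4·3·3 + 6·9·7 + 6·4·6 + 1·4·9 = 639 ≡ 1.
  S = (1, 1, 1) ≠ 0, so r is not a codeword (an error is present).
Step 3: locate the error. For a single error e at position i, S_ℓ = v_i·e·α_i^ℓ, so α_err = S_1/S_0.
  S_0^{−1} = 1^{−1} = 1 (mod 11), so α_err = 1·1 = 1 ≡ 1 = α_1. Error position i = 1.
  Consistency check: S_2/S_1 = 1·1 = 1 ≡ 1 = α_err ✓ (single-error assumption holds).
Step 4: error magnitude e = S_0/v_1 = S_0·∏_{j≠1}(α_1 − α_j) = 1·9 = 9 ≡ 9 (mod 11).
Step 5: correct position 1: c_1 = r_1 − e = 9 − 9 ≡ 0 (mod 11). Hence c = [0, 3, 7, 6, 9].
  Check: interpolating c through the α_i gives m(x) = 2 + 9·x (degree < 2) with m(α_i) = c_i for every i, so c is indeed a codeword.


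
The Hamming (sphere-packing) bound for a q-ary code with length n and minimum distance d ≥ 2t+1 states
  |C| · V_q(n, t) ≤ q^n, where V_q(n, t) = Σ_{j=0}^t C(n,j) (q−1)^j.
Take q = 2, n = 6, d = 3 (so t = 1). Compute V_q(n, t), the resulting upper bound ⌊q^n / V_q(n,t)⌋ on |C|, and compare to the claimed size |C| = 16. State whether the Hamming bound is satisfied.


V_q(n, t) = 7, q^n = 64, Hamming bound = 9, |C| = 16 > bound (violated).

Step 1: Compute V_q(n, t) = Σ_{j=0}^1 C(n, j) (q−1)^j.
  j = 0: C(6,0)·(1)^0 = 1·1 = 1.
  j = 1: C(6,1)·(1)^1 = 6·1 = 6.
  V_q(n, t) = 1 + 6 = 7.
Step 2: q^n = 2^6 = 64.
Step 3: Hamming bound ⌊q^n / V_q(n,t)⌋ = ⌊64/7⌋ = 9.
Step 4: Compare |C| = 16 to 9: violated.
The claimed |C| lies above the Hamming bound, so no 2-ary code of length 6 with d ≥ 3 can have 16 codewords.


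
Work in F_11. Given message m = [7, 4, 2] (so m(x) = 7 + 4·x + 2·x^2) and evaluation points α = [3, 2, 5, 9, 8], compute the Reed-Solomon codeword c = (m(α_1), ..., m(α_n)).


c = [4, 1, 0, 7, 2]

Message polynomial: m(x) = 7 + 4·x + 2·x^2 (mod 11).
For each evaluation point α_i, compute m(α_i) mod 11:
  α_1 = 3: Horner steps 2 → 10 → 4, so m(3) = 4.
  α_2 = 2: Horner steps 2 → 8 → 1, so m(2) = 1.
  α_3 = 5: Horner steps 2 → 3 → 0, so m(5) = 0.
  α_4 = 9: Horner steps 2 → 0 → 7, so m(9) = 7.
  α_5 = 8: Horner steps 2 → 9 → 2, so m(8) = 2.
Codeword c = [4, 1, 0, 7, 2] ∈ F_11^5.


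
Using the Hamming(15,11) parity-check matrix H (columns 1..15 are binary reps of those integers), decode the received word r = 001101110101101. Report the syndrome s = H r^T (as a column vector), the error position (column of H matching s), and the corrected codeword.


s = (1, 0, 1, 0)^T, error position = 10, corrected codeword c = 001101110001101

Compute s = H r^T mod 2 one row at a time:
  s_1 = 1 + 0 + 1 + 0 + 1 + 1 + 0 + 1 = 5 ≡ 1 (mod 2).
  s_2 = 1 + 0 + 1 + 1 + 1 + 1 + 0 + 1 = 6 ≡ 0 (mod 2).
  s_3 = 0 + 1 + 1 + 1 + 1 + 0 + 0 + 1 = 5 ≡ 1 (mod 2).
  s_4 = 0 + 1 + 0 + 1 + 0 + 0 + 1 + 1 = 4 ≡ 0 (mod 2).
s = (1, 0, 1, 0)^T — this equals column 10 of H (binary 1010), so error is at position 10.
Correct: flip bit 10 of r = 001101110101101 to get c = 001101110001101.
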